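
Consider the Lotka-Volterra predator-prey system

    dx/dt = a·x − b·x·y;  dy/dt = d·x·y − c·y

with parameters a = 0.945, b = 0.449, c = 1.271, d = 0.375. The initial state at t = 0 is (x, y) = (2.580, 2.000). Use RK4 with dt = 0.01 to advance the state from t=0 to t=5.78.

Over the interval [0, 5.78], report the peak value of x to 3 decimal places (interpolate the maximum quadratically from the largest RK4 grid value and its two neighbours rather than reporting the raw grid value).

t=0.000: state=(2.580, 2.000)
step 1 (dt=0.01): k1=(0.121, -0.607), k2=(0.125, -0.606), k3=(0.125, -0.606), k4=(0.128, -0.604); state += dt/6·(k1+2k2+2k3+k4)
t=0.010: state=(2.581, 1.994)
t=0.020: state=(2.583, 1.988)
t=0.030: state=(2.584, 1.982)
continuing one RK4 step at a time; state shown every 20 steps (Δt=0.2):
t=0.200: state=(2.618, 1.885)
t=0.400: state=(2.683, 1.783)
t=0.600: state=(2.773, 1.696)
t=0.800: state=(2.886, 1.626)
t=1.000: state=(3.020, 1.574)
t=1.200: state=(3.173, 1.539)
t=1.400: state=(3.341, 1.524)
t=1.600: state=(3.520, 1.528)
t=1.800: state=(3.703, 1.554)
t=2.000: state=(3.883, 1.602)
t=2.200: state=(4.050, 1.673)
t=2.400: state=(4.193, 1.768)
t=2.600: state=(4.300, 1.886)
t=2.800: state=(4.358, 2.024)
t=3.000: state=(4.360, 2.177)
t=3.200: state=(4.301, 2.338)
t=3.400: state=(4.182, 2.493)
t=3.600: state=(4.014, 2.630)
t=3.800: state=(3.810, 2.735)
t=4.000: state=(3.588, 2.799)
t=4.200: state=(3.367, 2.818)
t=4.400: state=(3.161, 2.791)
t=4.600: state=(2.980, 2.725)
t=4.800: state=(2.831, 2.627)
t=5.000: state=(2.715, 2.508)
t=5.200: state=(2.634, 2.377)
t=5.400: state=(2.586, 2.241)
t=5.600: state=(2.570, 2.108)
t=5.780: state=(2.581, 1.995)
largest grid value and its neighbours: x(2.900)=4.36690, x(2.910)=4.36693, x(2.920)=4.36681
parabola through these three points peaks at t≈2.907 with x≈4.36694

max x = 4.367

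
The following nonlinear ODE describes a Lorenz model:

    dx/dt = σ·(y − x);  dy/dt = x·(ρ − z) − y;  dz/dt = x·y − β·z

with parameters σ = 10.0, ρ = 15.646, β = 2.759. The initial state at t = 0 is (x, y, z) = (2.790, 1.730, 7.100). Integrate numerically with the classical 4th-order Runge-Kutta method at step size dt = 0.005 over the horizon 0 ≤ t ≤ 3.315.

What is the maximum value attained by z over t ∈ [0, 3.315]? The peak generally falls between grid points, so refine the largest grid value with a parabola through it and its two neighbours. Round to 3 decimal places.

max z = 21.285

t=0.000: state=(2.790, 1.730, 7.100)
step 1 (dt=0.005): k1=(-10.600, 22.113, -14.762), k2=(-9.782, 21.934, -14.553), k3=(-9.807, 21.950, -14.552), k4=(-9.012, 21.784, -14.345); state += dt/6·(k1+2k2+2k3+k4)
t=0.005: state=(2.741, 1.840, 7.027)
t=0.010: state=(2.700, 1.948, 6.957)
t=0.015: state=(2.666, 2.055, 6.888)
continuing one RK4 step at a time; state shown every 40 steps (Δt=0.2):
t=0.200: state=(4.560, 6.853, 6.346)
t=0.400: state=(10.202, 11.864, 16.489)
t=0.600: state=(6.128, 2.522, 19.214)
t=0.800: state=(2.290, 1.874, 12.003)
t=1.000: state=(3.108, 4.257, 8.074)
t=1.200: state=(7.074, 9.730, 10.371)
t=1.400: state=(9.279, 7.529, 19.829)
t=1.600: state=(4.212, 2.467, 15.646)
t=1.800: state=(3.225, 3.720, 10.481)
t=2.000: state=(5.741, 7.703, 9.967)
t=2.200: state=(9.038, 9.248, 17.136)
t=2.400: state=(5.879, 3.795, 17.242)
t=2.600: state=(3.821, 3.834, 12.270)
t=2.800: state=(5.392, 6.839, 10.743)
t=3.000: state=(8.298, 9.025, 15.558)
t=3.200: state=(6.673, 4.950, 17.401)
t=3.315: state=(5.000, 3.974, 15.101)
largest grid value and its neighbours: z(0.505)=21.26825, z(0.510)=21.28381, z(0.515)=21.28059
parabola through these three points peaks at t≈0.512 with z≈21.28482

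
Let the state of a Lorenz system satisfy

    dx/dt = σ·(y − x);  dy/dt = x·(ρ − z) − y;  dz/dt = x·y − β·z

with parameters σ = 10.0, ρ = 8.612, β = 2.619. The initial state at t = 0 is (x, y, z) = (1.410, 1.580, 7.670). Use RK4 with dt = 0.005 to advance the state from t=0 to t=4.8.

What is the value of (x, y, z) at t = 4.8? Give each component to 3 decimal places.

t=0.000: state=(1.410, 1.580, 7.670)
step 1 (dt=0.005): k1=(1.700, -0.252, -17.860), k2=(1.651, -0.184, -17.737), k3=(1.654, -0.185, -17.738), k4=(1.608, -0.117, -17.616); state += dt/6·(k1+2k2+2k3+k4)
t=0.005: state=(1.418, 1.579, 7.581)
t=0.010: state=(1.426, 1.579, 7.494)
t=0.015: state=(1.434, 1.579, 7.408)
continuing one RK4 step at a time; state shown every 40 steps (Δt=0.2):
t=0.200: state=(1.738, 2.005, 4.968)
t=0.400: state=(2.665, 3.352, 3.856)
t=0.600: state=(4.497, 5.579, 4.869)
t=0.800: state=(6.192, 6.495, 8.403)
t=1.000: state=(5.264, 4.278, 9.966)
t=1.200: state=(3.563, 3.023, 8.201)
t=1.400: state=(3.183, 3.297, 6.417)
t=1.600: state=(3.837, 4.334, 5.876)
t=1.800: state=(4.908, 5.382, 6.908)
t=2.000: state=(5.311, 5.185, 8.492)
t=2.200: state=(4.609, 4.159, 8.621)
t=2.400: state=(3.931, 3.755, 7.633)
t=2.600: state=(3.927, 4.079, 6.866)
t=2.800: state=(4.405, 4.685, 6.930)
t=3.000: state=(4.844, 4.955, 7.659)
t=3.200: state=(4.775, 4.615, 8.167)
t=3.400: state=(4.382, 4.199, 7.943)
t=3.600: state=(4.172, 4.156, 7.438)
t=3.800: state=(4.294, 4.415, 7.217)
t=4.000: state=(4.556, 4.669, 7.431)
t=4.200: state=(4.666, 4.654, 7.784)
t=4.400: state=(4.537, 4.440, 7.870)
t=4.600: state=(4.364, 4.305, 7.667)
t=4.800: state=(4.334, 4.362, 7.456)

(x, y, z) = (4.334, 4.362, 7.456)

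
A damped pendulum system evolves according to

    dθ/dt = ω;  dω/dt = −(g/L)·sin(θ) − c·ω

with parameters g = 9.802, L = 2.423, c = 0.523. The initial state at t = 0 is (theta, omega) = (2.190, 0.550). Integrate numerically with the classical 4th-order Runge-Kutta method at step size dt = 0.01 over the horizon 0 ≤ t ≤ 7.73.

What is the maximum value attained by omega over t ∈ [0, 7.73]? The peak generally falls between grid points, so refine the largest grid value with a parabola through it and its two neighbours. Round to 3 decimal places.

t=0.000: state=(2.190, 0.550)
step 1 (dt=0.01): k1=(0.550, -3.582), k2=(0.532, -3.566), k3=(0.532, -3.566), k4=(0.514, -3.551); state += dt/6·(k1+2k2+2k3+k4)
t=0.010: state=(2.195, 0.514)
t=0.020: state=(2.200, 0.479)
t=0.030: state=(2.205, 0.444)
continuing one RK4 step at a time; state shown every 25 steps (Δt=0.25):
t=0.250: state=(2.222, -0.270)
t=0.500: state=(2.060, -1.027)
t=0.750: state=(1.707, -1.795)
t=1.000: state=(1.167, -2.504)
t=1.250: state=(0.483, -2.880)
t=1.500: state=(-0.221, -2.637)
t=1.750: state=(-0.789, -1.843)
t=2.000: state=(-1.124, -0.832)
t=2.250: state=(-1.208, 0.148)
t=2.500: state=(-1.061, 0.995)
t=2.750: state=(-0.729, 1.615)
t=3.000: state=(-0.284, 1.874)
t=3.250: state=(0.170, 1.689)
t=3.500: state=(0.530, 1.145)
t=3.750: state=(0.729, 0.434)
t=4.000: state=(0.748, -0.267)
t=4.250: state=(0.606, -0.836)
t=4.500: state=(0.350, -1.172)
t=4.750: state=(0.045, -1.211)
t=5.000: state=(-0.232, -0.967)
t=5.250: state=(-0.422, -0.534)
t=5.500: state=(-0.494, -0.040)
t=5.750: state=(-0.447, 0.402)
t=6.000: state=(-0.305, 0.705)
t=6.250: state=(-0.111, 0.814)
t=6.500: state=(0.085, 0.722)
t=6.750: state=(0.237, 0.475)
t=7.000: state=(0.316, 0.151)
t=7.250: state=(0.313, -0.167)
t=7.500: state=(0.239, -0.409)
t=7.730: state=(0.130, -0.524)
largest grid value and its neighbours: omega(3.010)=1.87470, omega(3.020)=1.87514, omega(3.030)=1.87484
parabola through these three points peaks at t≈3.021 with omega≈1.87514

max omega = 1.875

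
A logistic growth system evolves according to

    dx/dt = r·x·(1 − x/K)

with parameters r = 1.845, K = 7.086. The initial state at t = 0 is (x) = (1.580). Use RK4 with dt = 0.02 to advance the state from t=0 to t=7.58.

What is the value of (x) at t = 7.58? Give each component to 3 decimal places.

(x) = (7.086)

t=0.000: state=(1.580)
step 1 (dt=0.02): k1=(2.265), k2=(2.288), k3=(2.288), k4=(2.311); state += dt/6·(k1+2k2+2k3+k4)
t=0.020: state=(1.626)
t=0.040: state=(1.672)
t=0.060: state=(1.720)
continuing one RK4 step at a time; state shown every 25 steps (Δt=0.5):
t=0.500: state=(2.971)
t=1.000: state=(4.570)
t=1.500: state=(5.813)
t=2.000: state=(6.519)
t=2.500: state=(6.849)
t=3.000: state=(6.990)
t=3.500: state=(7.047)
t=4.000: state=(7.071)
t=4.500: state=(7.080)
t=5.000: state=(7.084)
t=5.500: state=(7.085)
t=6.000: state=(7.086)
t=6.500: state=(7.086)
t=7.000: state=(7.086)
t=7.500: state=(7.086)
t=7.580: state=(7.086)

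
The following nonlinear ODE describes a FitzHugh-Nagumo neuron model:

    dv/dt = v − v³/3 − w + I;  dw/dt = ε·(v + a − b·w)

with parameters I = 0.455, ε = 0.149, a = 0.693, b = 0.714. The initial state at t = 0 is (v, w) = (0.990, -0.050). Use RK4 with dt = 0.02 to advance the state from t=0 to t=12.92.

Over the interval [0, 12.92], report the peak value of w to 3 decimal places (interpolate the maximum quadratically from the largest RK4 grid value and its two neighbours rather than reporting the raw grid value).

t=0.000: state=(0.990, -0.050)
step 1 (dt=0.02): k1=(1.172, 0.256), k2=(1.169, 0.258), k3=(1.169, 0.258), k4=(1.166, 0.259); state += dt/6·(k1+2k2+2k3+k4)
t=0.020: state=(1.013, -0.045)
t=0.040: state=(1.037, -0.040)
t=0.060: state=(1.060, -0.034)
continuing one RK4 step at a time; state shown every 25 steps (Δt=0.5):
t=0.500: state=(1.491, 0.094)
t=1.000: state=(1.722, 0.258)
t=1.500: state=(1.760, 0.422)
t=2.000: state=(1.724, 0.577)
t=2.500: state=(1.663, 0.720)
t=3.000: state=(1.592, 0.851)
t=3.500: state=(1.515, 0.970)
t=4.000: state=(1.433, 1.077)
t=4.500: state=(1.345, 1.172)
t=5.000: state=(1.249, 1.256)
t=5.500: state=(1.142, 1.328)
t=6.000: state=(1.019, 1.388)
t=6.500: state=(0.871, 1.435)
t=7.000: state=(0.683, 1.468)
t=7.500: state=(0.421, 1.482)
t=8.000: state=(0.023, 1.473)
t=8.500: state=(-0.602, 1.427)
t=9.000: state=(-1.375, 1.331)
t=9.500: state=(-1.843, 1.193)
t=10.000: state=(-1.956, 1.042)
t=10.500: state=(-1.945, 0.897)
t=11.000: state=(-1.904, 0.761)
t=11.500: state=(-1.857, 0.635)
t=12.000: state=(-1.808, 0.520)
t=12.500: state=(-1.759, 0.414)
t=12.920: state=(-1.719, 0.332)
largest grid value and its neighbours: w(7.560)=1.48275, w(7.580)=1.48278, w(7.600)=1.48277
parabola through these three points peaks at t≈7.584 with w≈1.48278

max w = 1.483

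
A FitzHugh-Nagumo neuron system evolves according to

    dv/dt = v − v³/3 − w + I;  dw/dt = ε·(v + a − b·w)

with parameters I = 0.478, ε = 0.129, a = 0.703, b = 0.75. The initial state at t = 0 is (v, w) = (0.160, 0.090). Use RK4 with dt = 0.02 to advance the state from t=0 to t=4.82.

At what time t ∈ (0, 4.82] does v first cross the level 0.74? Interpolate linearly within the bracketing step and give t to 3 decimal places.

t=0.000: state=(0.160, 0.090)
step 1 (dt=0.02): k1=(0.547, 0.103), k2=(0.551, 0.103), k3=(0.551, 0.103), k4=(0.555, 0.104); state += dt/6·(k1+2k2+2k3+k4)
t=0.020: state=(0.171, 0.092)
t=0.040: state=(0.182, 0.094)
t=0.060: state=(0.194, 0.096)
continuing one RK4 step at a time; state shown every 10 steps (Δt=0.2):
t=0.200: state=(0.278, 0.112)
t=0.400: state=(0.415, 0.136)
t=0.600: state=(0.571, 0.164)
t=0.780: state=(0.725, 0.193)
next step: t=0.800: state=(0.743, 0.196) — v has crossed 0.74
linear interpolation between t=0.780 (0.72499) and t=0.800 (0.74270) → t≈0.797

t = 0.797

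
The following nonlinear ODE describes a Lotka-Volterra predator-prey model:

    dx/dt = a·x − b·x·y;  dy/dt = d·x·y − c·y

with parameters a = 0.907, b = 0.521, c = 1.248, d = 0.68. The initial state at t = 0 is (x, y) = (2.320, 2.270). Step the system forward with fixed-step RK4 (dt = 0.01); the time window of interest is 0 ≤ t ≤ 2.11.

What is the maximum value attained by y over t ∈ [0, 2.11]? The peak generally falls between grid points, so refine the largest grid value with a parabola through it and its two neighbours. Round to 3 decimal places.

t=0.000: state=(2.320, 2.270)
step 1 (dt=0.01): k1=(-0.640, 0.748), k2=(-0.643, 0.744), k3=(-0.643, 0.744), k4=(-0.647, 0.741); state += dt/6·(k1+2k2+2k3+k4)
t=0.010: state=(2.314, 2.277)
t=0.020: state=(2.307, 2.285)
t=0.030: state=(2.300, 2.292)
continuing one RK4 step at a time; state shown every 10 steps (Δt=0.1):
t=0.100: state=(2.253, 2.341)
t=0.200: state=(2.180, 2.402)
t=0.300: state=(2.103, 2.453)
t=0.400: state=(2.024, 2.491)
t=0.500: state=(1.945, 2.517)
t=0.600: state=(1.868, 2.529)
t=0.700: state=(1.792, 2.528)
t=0.800: state=(1.721, 2.514)
t=0.900: state=(1.654, 2.489)
t=1.000: state=(1.592, 2.453)
t=1.100: state=(1.536, 2.408)
t=1.200: state=(1.485, 2.356)
t=1.300: state=(1.441, 2.297)
t=1.400: state=(1.402, 2.233)
t=1.500: state=(1.369, 2.166)
t=1.600: state=(1.341, 2.096)
t=1.700: state=(1.319, 2.025)
t=1.800: state=(1.302, 1.954)
t=1.900: state=(1.290, 1.884)
t=2.000: state=(1.283, 1.815)
t=2.100: state=(1.280, 1.748)
t=2.110: state=(1.280, 1.741)
largest grid value and its neighbours: y(0.630)=2.52996, y(0.640)=2.53006, y(0.650)=2.53003
parabola through these three points peaks at t≈0.642 with y≈2.53006

max y = 2.530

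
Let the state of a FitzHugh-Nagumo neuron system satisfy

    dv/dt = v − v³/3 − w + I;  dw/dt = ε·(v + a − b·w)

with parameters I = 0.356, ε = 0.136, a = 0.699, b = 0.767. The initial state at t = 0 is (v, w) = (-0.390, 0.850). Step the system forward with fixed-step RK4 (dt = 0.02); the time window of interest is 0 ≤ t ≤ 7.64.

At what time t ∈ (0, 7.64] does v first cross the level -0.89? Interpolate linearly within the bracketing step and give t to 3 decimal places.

t = 0.495

t=0.000: state=(-0.390, 0.850)
step 1 (dt=0.02): k1=(-0.864, -0.047), k2=(-0.871, -0.048), k3=(-0.871, -0.048), k4=(-0.878, -0.049); state += dt/6·(k1+2k2+2k3+k4)
t=0.020: state=(-0.407, 0.849)
t=0.040: state=(-0.425, 0.848)
t=0.060: state=(-0.443, 0.847)
t=0.480: state=(-0.874, 0.813)
next step: t=0.500: state=(-0.896, 0.811) — v has crossed -0.89
linear interpolation between t=0.480 (-0.87355) and t=0.500 (-0.89575) → t≈0.495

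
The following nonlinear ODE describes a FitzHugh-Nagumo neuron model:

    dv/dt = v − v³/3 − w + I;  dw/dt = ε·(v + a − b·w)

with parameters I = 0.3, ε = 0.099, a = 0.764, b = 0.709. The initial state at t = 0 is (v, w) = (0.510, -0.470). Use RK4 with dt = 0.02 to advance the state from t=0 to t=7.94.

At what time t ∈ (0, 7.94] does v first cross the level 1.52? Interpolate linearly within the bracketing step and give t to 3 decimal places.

t=0.000: state=(0.510, -0.470)
step 1 (dt=0.02): k1=(1.236, 0.159), k2=(1.243, 0.160), k3=(1.243, 0.160), k4=(1.251, 0.161); state += dt/6·(k1+2k2+2k3+k4)
t=0.020: state=(0.535, -0.467)
t=0.040: state=(0.560, -0.464)
t=0.060: state=(0.585, -0.460)
continuing one RK4 step at a time; state shown every 25 steps (Δt=0.5):
t=0.500: state=(1.178, -0.376)
t=0.780: state=(1.504, -0.310)
next step: t=0.800: state=(1.523, -0.305) — v has crossed 1.52
linear interpolation between t=0.780 (1.50356) and t=0.800 (1.52288) → t≈0.797

t = 0.797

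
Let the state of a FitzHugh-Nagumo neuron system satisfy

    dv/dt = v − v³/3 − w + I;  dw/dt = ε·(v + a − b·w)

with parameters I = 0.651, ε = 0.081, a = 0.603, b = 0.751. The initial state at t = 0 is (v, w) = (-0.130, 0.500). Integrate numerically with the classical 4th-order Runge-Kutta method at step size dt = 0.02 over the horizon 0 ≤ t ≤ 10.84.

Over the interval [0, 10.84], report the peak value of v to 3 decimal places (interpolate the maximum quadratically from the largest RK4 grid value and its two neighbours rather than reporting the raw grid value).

t=0.000: state=(-0.130, 0.500)
step 1 (dt=0.02): k1=(0.022, 0.008), k2=(0.022, 0.008), k3=(0.022, 0.008), k4=(0.022, 0.008); state += dt/6·(k1+2k2+2k3+k4)
t=0.020: state=(-0.130, 0.500)
t=0.040: state=(-0.129, 0.500)
t=0.060: state=(-0.129, 0.500)
continuing one RK4 step at a time; state shown every 25 steps (Δt=0.5):
t=0.500: state=(-0.117, 0.504)
t=1.000: state=(-0.099, 0.509)
t=1.500: state=(-0.072, 0.514)
t=2.000: state=(-0.032, 0.521)
t=2.500: state=(0.029, 0.529)
t=3.000: state=(0.124, 0.540)
t=3.500: state=(0.270, 0.556)
t=4.000: state=(0.490, 0.578)
t=4.500: state=(0.792, 0.610)
t=5.000: state=(1.129, 0.654)
t=5.500: state=(1.402, 0.710)
t=6.000: state=(1.552, 0.772)
t=6.500: state=(1.605, 0.836)
t=7.000: state=(1.607, 0.899)
t=7.500: state=(1.587, 0.960)
t=8.000: state=(1.556, 1.018)
t=8.500: state=(1.521, 1.073)
t=9.000: state=(1.483, 1.125)
t=9.500: state=(1.443, 1.173)
t=10.000: state=(1.402, 1.219)
t=10.500: state=(1.359, 1.262)
t=10.840: state=(1.328, 1.289)
largest grid value and its neighbours: v(6.740)=1.60993, v(6.760)=1.60997, v(6.780)=1.60997
parabola through these three points peaks at t≈6.768 with v≈1.60998

max v = 1.610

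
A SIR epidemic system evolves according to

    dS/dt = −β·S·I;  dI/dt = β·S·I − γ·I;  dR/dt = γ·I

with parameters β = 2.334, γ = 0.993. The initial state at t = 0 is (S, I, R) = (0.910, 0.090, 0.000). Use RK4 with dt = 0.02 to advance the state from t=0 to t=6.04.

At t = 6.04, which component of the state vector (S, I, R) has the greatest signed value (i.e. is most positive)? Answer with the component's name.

largest component: R

t=0.000: state=(0.910, 0.090, 0.000)
step 1 (dt=0.02): k1=(-0.191, 0.102, 0.089), k2=(-0.193, 0.103, 0.090), k3=(-0.193, 0.103, 0.090), k4=(-0.195, 0.103, 0.091); state += dt/6·(k1+2k2+2k3+k4)
t=0.020: state=(0.906, 0.092, 0.002)
t=0.040: state=(0.902, 0.094, 0.004)
t=0.060: state=(0.898, 0.096, 0.006)
continuing one RK4 step at a time; state shown every 10 steps (Δt=0.2):
t=0.200: state=(0.868, 0.112, 0.020)
t=0.400: state=(0.820, 0.136, 0.045)
t=0.600: state=(0.765, 0.161, 0.074)
t=0.800: state=(0.705, 0.186, 0.109)
t=1.000: state=(0.643, 0.209, 0.148)
t=1.200: state=(0.580, 0.228, 0.192)
t=1.400: state=(0.520, 0.242, 0.238)
t=1.600: state=(0.463, 0.249, 0.287)
t=1.800: state=(0.412, 0.251, 0.337)
t=2.000: state=(0.367, 0.247, 0.386)
t=2.200: state=(0.328, 0.238, 0.435)
t=2.400: state=(0.294, 0.225, 0.481)
t=2.600: state=(0.266, 0.210, 0.524)
t=2.800: state=(0.242, 0.194, 0.564)
t=3.000: state=(0.222, 0.177, 0.601)
t=3.200: state=(0.205, 0.161, 0.635)
t=3.400: state=(0.191, 0.144, 0.665)
t=3.600: state=(0.179, 0.129, 0.692)
t=3.800: state=(0.169, 0.115, 0.716)
t=4.000: state=(0.161, 0.102, 0.738)
t=4.200: state=(0.154, 0.090, 0.757)
t=4.400: state=(0.148, 0.079, 0.773)
t=4.600: state=(0.143, 0.069, 0.788)
t=4.800: state=(0.139, 0.061, 0.801)
t=5.000: state=(0.135, 0.053, 0.812)
t=5.200: state=(0.132, 0.046, 0.822)
t=5.400: state=(0.129, 0.040, 0.831)
t=5.600: state=(0.127, 0.035, 0.838)
t=5.800: state=(0.125, 0.030, 0.845)
t=6.000: state=(0.123, 0.026, 0.850)
t=6.040: state=(0.123, 0.026, 0.851)
compare at T: S=0.123, I=0.026, R=0.851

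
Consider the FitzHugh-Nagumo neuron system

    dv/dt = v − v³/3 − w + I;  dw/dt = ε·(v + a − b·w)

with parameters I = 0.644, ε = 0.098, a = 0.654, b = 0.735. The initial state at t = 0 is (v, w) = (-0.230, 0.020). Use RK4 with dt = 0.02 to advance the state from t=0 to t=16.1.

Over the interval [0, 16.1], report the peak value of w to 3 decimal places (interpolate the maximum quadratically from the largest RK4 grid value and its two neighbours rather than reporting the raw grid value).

max w = 1.547

t=0.000: state=(-0.230, 0.020)
step 1 (dt=0.02): k1=(0.398, 0.040), k2=(0.401, 0.040), k3=(0.401, 0.040), k4=(0.405, 0.041); state += dt/6·(k1+2k2+2k3+k4)
t=0.020: state=(-0.222, 0.021)
t=0.040: state=(-0.214, 0.022)
t=0.060: state=(-0.205, 0.022)
continuing one RK4 step at a time; state shown every 50 steps (Δt=1):
t=1.000: state=(0.407, 0.085)
t=2.000: state=(1.470, 0.231)
t=3.000: state=(1.812, 0.438)
t=4.000: state=(1.771, 0.640)
t=5.000: state=(1.687, 0.821)
t=6.000: state=(1.595, 0.981)
t=7.000: state=(1.498, 1.121)
t=8.000: state=(1.395, 1.241)
t=9.000: state=(1.282, 1.343)
t=10.000: state=(1.153, 1.427)
t=11.000: state=(0.994, 1.492)
t=12.000: state=(0.775, 1.534)
t=13.000: state=(0.403, 1.547)
t=14.000: state=(-0.442, 1.505)
t=15.000: state=(-1.720, 1.354)
t=16.000: state=(-1.948, 1.143)
t=16.100: state=(-1.946, 1.122)
largest grid value and its neighbours: w(12.820)=1.54719, w(12.840)=1.54720, w(12.860)=1.54719
parabola through these three points peaks at t≈12.836 with w≈1.54720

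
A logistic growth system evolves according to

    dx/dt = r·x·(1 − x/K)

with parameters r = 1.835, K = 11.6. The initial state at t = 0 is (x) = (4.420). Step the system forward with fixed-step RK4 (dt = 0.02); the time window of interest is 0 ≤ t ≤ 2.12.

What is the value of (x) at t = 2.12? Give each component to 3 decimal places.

(x) = (11.227)

t=0.000: state=(4.420)
step 1 (dt=0.02): k1=(5.020), k2=(5.042), k3=(5.042), k4=(5.063); state += dt/6·(k1+2k2+2k3+k4)
t=0.020: state=(4.521)
t=0.040: state=(4.622)
t=0.060: state=(4.725)
continuing one RK4 step at a time; state shown every 5 steps (Δt=0.1):
t=0.100: state=(4.932)
t=0.200: state=(5.458)
t=0.300: state=(5.989)
t=0.400: state=(6.518)
t=0.500: state=(7.035)
t=0.600: state=(7.532)
t=0.700: state=(8.002)
t=0.800: state=(8.441)
t=0.900: state=(8.845)
t=1.000: state=(9.212)
t=1.100: state=(9.541)
t=1.200: state=(9.834)
t=1.300: state=(10.091)
t=1.400: state=(10.316)
t=1.500: state=(10.511)
t=1.600: state=(10.679)
t=1.700: state=(10.823)
t=1.800: state=(10.946)
t=1.900: state=(11.051)
t=2.000: state=(11.139)
t=2.100: state=(11.214)
t=2.120: state=(11.227)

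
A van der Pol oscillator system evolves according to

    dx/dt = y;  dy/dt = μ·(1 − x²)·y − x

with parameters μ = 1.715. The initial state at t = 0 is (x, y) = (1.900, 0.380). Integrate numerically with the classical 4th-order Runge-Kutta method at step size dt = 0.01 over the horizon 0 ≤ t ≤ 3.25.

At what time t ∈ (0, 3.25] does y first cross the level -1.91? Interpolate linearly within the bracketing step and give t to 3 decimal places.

t = 2.473

t=0.000: state=(1.900, 0.380)
step 1 (dt=0.01): k1=(0.380, -3.601), k2=(0.362, -3.527), k3=(0.362, -3.528), k4=(0.345, -3.455); state += dt/6·(k1+2k2+2k3+k4)
t=0.010: state=(1.904, 0.345)
t=0.020: state=(1.907, 0.311)
t=0.030: state=(1.910, 0.278)
continuing one RK4 step at a time; state shown every 20 steps (Δt=0.2):
t=0.200: state=(1.921, -0.099)
t=0.400: state=(1.879, -0.292)
t=0.600: state=(1.811, -0.380)
t=0.800: state=(1.729, -0.435)
t=1.000: state=(1.637, -0.483)
t=1.200: state=(1.536, -0.536)
t=1.400: state=(1.422, -0.601)
t=1.600: state=(1.294, -0.687)
t=1.800: state=(1.145, -0.806)
t=2.000: state=(0.968, -0.982)
t=2.200: state=(0.746, -1.254)
t=2.400: state=(0.455, -1.691)
t=2.470: state=(0.330, -1.900)
next step: t=2.480: state=(0.311, -1.933) — y has crossed -1.91
linear interpolation between t=2.470 (-1.89991) and t=2.480 (-1.93261) → t≈2.473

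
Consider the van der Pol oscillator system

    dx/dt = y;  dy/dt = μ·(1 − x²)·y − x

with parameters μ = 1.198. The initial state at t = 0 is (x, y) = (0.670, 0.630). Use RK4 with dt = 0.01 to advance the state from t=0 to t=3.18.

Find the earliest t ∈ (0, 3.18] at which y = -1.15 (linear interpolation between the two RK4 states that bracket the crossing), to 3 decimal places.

t = 1.893

t=0.000: state=(0.670, 0.630)
step 1 (dt=0.01): k1=(0.630, -0.254), k2=(0.629, -0.261), k3=(0.629, -0.261), k4=(0.627, -0.268); state += dt/6·(k1+2k2+2k3+k4)
t=0.010: state=(0.676, 0.627)
t=0.020: state=(0.683, 0.625)
t=0.030: state=(0.689, 0.622)
continuing one RK4 step at a time; state shown every 20 steps (Δt=0.2):
t=0.200: state=(0.789, 0.550)
t=0.400: state=(0.887, 0.417)
t=0.600: state=(0.953, 0.245)
t=0.800: state=(0.983, 0.053)
t=1.000: state=(0.974, -0.144)
t=1.200: state=(0.926, -0.340)
t=1.400: state=(0.838, -0.541)
t=1.600: state=(0.708, -0.758)
t=1.800: state=(0.532, -1.013)
t=1.890: state=(0.435, -1.145)
next step: t=1.900: state=(0.423, -1.161) — y has crossed -1.15
linear interpolation between t=1.890 (-1.14513) and t=1.900 (-1.16069) → t≈1.893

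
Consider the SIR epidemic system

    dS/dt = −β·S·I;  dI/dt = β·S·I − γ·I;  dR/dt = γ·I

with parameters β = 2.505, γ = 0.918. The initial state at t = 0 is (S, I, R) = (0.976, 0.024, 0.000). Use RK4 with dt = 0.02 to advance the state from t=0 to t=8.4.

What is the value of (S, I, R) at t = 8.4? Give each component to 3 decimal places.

t=0.000: state=(0.976, 0.024, 0.000)
step 1 (dt=0.02): k1=(-0.059, 0.037, 0.022), k2=(-0.060, 0.037, 0.022), k3=(-0.060, 0.037, 0.022), k4=(-0.060, 0.038, 0.023); state += dt/6·(k1+2k2+2k3+k4)
t=0.020: state=(0.975, 0.025, 0.000)
t=0.040: state=(0.974, 0.026, 0.001)
t=0.060: state=(0.972, 0.026, 0.001)
continuing one RK4 step at a time; state shown every 25 steps (Δt=0.5):
t=0.500: state=(0.933, 0.050, 0.016)
t=1.000: state=(0.853, 0.098, 0.049)
t=1.500: state=(0.724, 0.167, 0.110)
t=2.000: state=(0.562, 0.236, 0.203)
t=2.500: state=(0.407, 0.273, 0.321)
t=3.000: state=(0.289, 0.265, 0.446)
t=3.500: state=(0.212, 0.228, 0.560)
t=4.000: state=(0.164, 0.182, 0.654)
t=4.500: state=(0.134, 0.139, 0.727)
t=5.000: state=(0.115, 0.102, 0.782)
t=5.500: state=(0.103, 0.074, 0.822)
t=6.000: state=(0.096, 0.053, 0.851)
t=6.500: state=(0.090, 0.038, 0.872)
t=7.000: state=(0.087, 0.027, 0.887)
t=7.500: state=(0.084, 0.019, 0.897)
t=8.000: state=(0.083, 0.013, 0.904)
t=8.400: state=(0.082, 0.010, 0.908)

(S, I, R) = (0.082, 0.010, 0.908)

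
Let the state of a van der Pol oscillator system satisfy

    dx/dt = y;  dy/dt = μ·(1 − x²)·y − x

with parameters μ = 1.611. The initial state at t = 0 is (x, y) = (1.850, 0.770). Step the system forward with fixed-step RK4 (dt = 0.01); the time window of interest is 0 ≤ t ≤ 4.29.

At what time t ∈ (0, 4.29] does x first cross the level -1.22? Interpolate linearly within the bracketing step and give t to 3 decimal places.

t=0.000: state=(1.850, 0.770)
step 1 (dt=0.01): k1=(0.770, -4.855), k2=(0.746, -4.781), k3=(0.746, -4.782), k4=(0.722, -4.708); state += dt/6·(k1+2k2+2k3+k4)
t=0.010: state=(1.857, 0.722)
t=0.020: state=(1.864, 0.676)
t=0.030: state=(1.871, 0.631)
continuing one RK4 step at a time; state shown every 20 steps (Δt=0.2):
t=0.200: state=(1.926, 0.077)
t=0.400: state=(1.907, -0.225)
t=0.600: state=(1.847, -0.358)
t=0.800: state=(1.768, -0.430)
t=1.000: state=(1.676, -0.485)
t=1.200: state=(1.574, -0.539)
t=1.400: state=(1.460, -0.604)
t=1.600: state=(1.331, -0.686)
t=1.800: state=(1.183, -0.800)
t=2.000: state=(1.008, -0.962)
t=2.200: state=(0.793, -1.207)
t=2.400: state=(0.516, -1.592)
t=2.600: state=(0.142, -2.190)
t=2.800: state=(-0.373, -2.970)
t=3.000: state=(-1.020, -3.331)
t=3.060: state=(-1.216, -3.184)
next step: t=3.070: state=(-1.248, -3.145) — x has crossed -1.22
linear interpolation between t=3.060 (-1.21643) and t=3.070 (-1.24808) → t≈3.061

t = 3.061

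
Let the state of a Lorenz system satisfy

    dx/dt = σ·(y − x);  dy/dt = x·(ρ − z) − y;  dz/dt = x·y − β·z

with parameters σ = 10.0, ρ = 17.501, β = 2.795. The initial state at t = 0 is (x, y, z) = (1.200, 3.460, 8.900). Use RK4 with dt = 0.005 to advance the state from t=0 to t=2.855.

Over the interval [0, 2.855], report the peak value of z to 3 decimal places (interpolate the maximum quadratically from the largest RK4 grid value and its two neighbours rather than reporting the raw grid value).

t=0.000: state=(1.200, 3.460, 8.900)
step 1 (dt=0.005): k1=(22.600, 6.861, -20.723), k2=(22.207, 7.395, -20.362), k3=(22.230, 7.384, -20.366), k4=(21.858, 7.914, -20.006); state += dt/6·(k1+2k2+2k3+k4)
t=0.005: state=(1.311, 3.497, 8.798)
t=0.010: state=(1.419, 3.539, 8.700)
t=0.015: state=(1.523, 3.586, 8.605)
continuing one RK4 step at a time; state shown every 20 steps (Δt=0.1):
t=0.100: state=(3.143, 5.127, 7.567)
t=0.200: state=(5.597, 8.625, 8.365)
t=0.300: state=(9.047, 12.553, 13.372)
t=0.400: state=(11.174, 11.114, 21.507)
t=0.500: state=(8.697, 4.563, 23.217)
t=0.600: state=(4.761, 1.606, 19.144)
t=0.700: state=(2.684, 1.577, 14.926)
t=0.800: state=(2.254, 2.385, 11.686)
t=0.900: state=(2.822, 3.818, 9.507)
t=1.000: state=(4.297, 6.296, 8.750)
t=1.100: state=(6.855, 9.904, 10.617)
t=1.200: state=(9.831, 12.179, 16.523)
t=1.300: state=(10.311, 8.637, 22.321)
t=1.400: state=(7.259, 3.630, 21.469)
t=1.500: state=(4.255, 2.120, 17.521)
t=1.600: state=(2.996, 2.506, 13.920)
t=1.700: state=(3.078, 3.671, 11.313)
t=1.800: state=(4.141, 5.684, 10.010)
t=1.900: state=(6.177, 8.673, 10.827)
t=2.000: state=(8.812, 11.241, 14.960)
t=2.100: state=(10.065, 9.721, 20.519)
t=2.200: state=(8.174, 5.229, 21.537)
t=2.300: state=(5.326, 2.976, 18.527)
t=2.400: state=(3.765, 2.968, 15.099)
t=2.500: state=(3.594, 3.982, 12.488)
t=2.600: state=(4.466, 5.807, 11.141)
t=2.700: state=(6.240, 8.396, 11.766)
t=2.800: state=(8.477, 10.510, 15.181)
t=2.855: state=(9.358, 10.406, 17.850)
largest grid value and its neighbours: z(0.460)=23.64890, z(0.465)=23.66717, z(0.470)=23.66268
parabola through these three points peaks at t≈0.467 with z≈23.66821

max z = 23.668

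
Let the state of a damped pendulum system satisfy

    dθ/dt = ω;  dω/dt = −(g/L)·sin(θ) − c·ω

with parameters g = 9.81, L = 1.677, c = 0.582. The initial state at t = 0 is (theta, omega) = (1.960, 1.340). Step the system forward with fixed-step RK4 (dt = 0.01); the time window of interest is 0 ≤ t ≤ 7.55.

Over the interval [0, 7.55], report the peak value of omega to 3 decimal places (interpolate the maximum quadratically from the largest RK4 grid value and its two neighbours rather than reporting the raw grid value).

t=0.000: state=(1.960, 1.340)
step 1 (dt=0.01): k1=(1.340, -6.192), k2=(1.309, -6.159), k3=(1.309, -6.160), k4=(1.278, -6.127); state += dt/6·(k1+2k2+2k3+k4)
t=0.010: state=(1.973, 1.278)
t=0.020: state=(1.986, 1.217)
t=0.030: state=(1.997, 1.157)
continuing one RK4 step at a time; state shown every 25 steps (Δt=0.25):
t=0.250: state=(2.117, -0.036)
t=0.500: state=(1.957, -1.231)
t=0.750: state=(1.503, -2.392)
t=1.000: state=(0.782, -3.285)
t=1.250: state=(-0.064, -3.291)
t=1.500: state=(-0.775, -2.265)
t=1.750: state=(-1.163, -0.818)
t=2.000: state=(-1.190, 0.564)
t=2.250: state=(-0.903, 1.675)
t=2.500: state=(-0.396, 2.269)
t=2.750: state=(0.167, 2.101)
t=3.000: state=(0.600, 1.283)
t=3.250: state=(0.788, 0.215)
t=3.500: state=(0.715, -0.762)
t=3.750: state=(0.435, -1.408)
t=4.000: state=(0.054, -1.542)
t=4.250: state=(-0.292, -1.156)
t=4.500: state=(-0.497, -0.455)
t=4.750: state=(-0.517, 0.286)
t=5.000: state=(-0.370, 0.843)
t=5.250: state=(-0.124, 1.063)
t=5.500: state=(0.130, 0.906)
t=5.750: state=(0.306, 0.475)
t=6.000: state=(0.359, -0.049)
t=6.250: state=(0.289, -0.486)
t=6.500: state=(0.134, -0.710)
t=6.750: state=(-0.044, -0.671)
t=7.000: state=(-0.183, -0.417)
t=7.250: state=(-0.244, -0.061)
t=7.500: state=(-0.216, 0.266)
t=7.550: state=(-0.202, 0.318)
largest grid value and its neighbours: omega(2.560)=2.30187, omega(2.570)=2.30277, omega(2.580)=2.30236
parabola through these three points peaks at t≈2.572 with omega≈2.30279

max omega = 2.303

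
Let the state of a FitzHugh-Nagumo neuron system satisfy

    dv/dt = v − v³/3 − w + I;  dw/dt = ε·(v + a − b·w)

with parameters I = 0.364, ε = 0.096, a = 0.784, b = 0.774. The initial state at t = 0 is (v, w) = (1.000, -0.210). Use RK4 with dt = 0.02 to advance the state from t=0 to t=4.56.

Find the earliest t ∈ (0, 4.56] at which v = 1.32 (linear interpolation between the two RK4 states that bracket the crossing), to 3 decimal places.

t = 0.272

t=0.000: state=(1.000, -0.210)
step 1 (dt=0.02): k1=(1.241, 0.187), k2=(1.239, 0.188), k3=(1.239, 0.188), k4=(1.236, 0.189); state += dt/6·(k1+2k2+2k3+k4)
t=0.020: state=(1.025, -0.206)
t=0.040: state=(1.049, -0.202)
t=0.060: state=(1.074, -0.199)
continuing one RK4 step at a time; state shown every 10 steps (Δt=0.2):
t=0.200: state=(1.240, -0.171)
t=0.260: state=(1.307, -0.158)
next step: t=0.280: state=(1.328, -0.154) — v has crossed 1.32
linear interpolation between t=0.260 (1.30686) and t=0.280 (1.32835) → t≈0.272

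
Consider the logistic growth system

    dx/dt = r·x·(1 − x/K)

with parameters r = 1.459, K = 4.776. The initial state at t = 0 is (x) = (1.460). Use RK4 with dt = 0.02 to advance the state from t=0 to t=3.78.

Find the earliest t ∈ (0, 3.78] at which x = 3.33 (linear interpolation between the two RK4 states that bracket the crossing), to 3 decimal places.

t = 1.134

t=0.000: state=(1.460)
step 1 (dt=0.02): k1=(1.479), k2=(1.487), k3=(1.487), k4=(1.496); state += dt/6·(k1+2k2+2k3+k4)
t=0.020: state=(1.490)
t=0.040: state=(1.520)
t=0.060: state=(1.550)
continuing one RK4 step at a time; state shown every 10 steps (Δt=0.2):
t=0.200: state=(1.771)
t=0.400: state=(2.107)
t=0.600: state=(2.454)
t=0.800: state=(2.798)
t=1.000: state=(3.126)
t=1.120: state=(3.309)
next step: t=1.140: state=(3.339) — x has crossed 3.33
linear interpolation between t=1.120 (3.30934) and t=1.140 (3.33882) → t≈1.134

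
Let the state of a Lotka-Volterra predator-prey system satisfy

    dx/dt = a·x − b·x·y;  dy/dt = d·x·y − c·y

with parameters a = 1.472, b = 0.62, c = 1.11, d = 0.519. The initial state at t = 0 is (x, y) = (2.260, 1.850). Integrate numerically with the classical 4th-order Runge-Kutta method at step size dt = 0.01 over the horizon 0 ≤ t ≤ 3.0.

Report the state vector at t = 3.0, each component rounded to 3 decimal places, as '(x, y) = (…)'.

(x, y) = (1.647, 2.649)

t=0.000: state=(2.260, 1.850)
step 1 (dt=0.01): k1=(0.734, 0.116), k2=(0.735, 0.120), k3=(0.735, 0.120), k4=(0.735, 0.124); state += dt/6·(k1+2k2+2k3+k4)
t=0.010: state=(2.267, 1.851)
t=0.020: state=(2.275, 1.852)
t=0.030: state=(2.282, 1.854)
continuing one RK4 step at a time; state shown every 10 steps (Δt=0.1):
t=0.100: state=(2.334, 1.865)
t=0.200: state=(2.407, 1.888)
t=0.300: state=(2.478, 1.918)
t=0.400: state=(2.547, 1.955)
t=0.500: state=(2.610, 2.001)
t=0.600: state=(2.667, 2.053)
t=0.700: state=(2.716, 2.113)
t=0.800: state=(2.754, 2.180)
t=0.900: state=(2.782, 2.252)
t=1.000: state=(2.796, 2.329)
t=1.100: state=(2.797, 2.410)
t=1.200: state=(2.783, 2.494)
t=1.300: state=(2.756, 2.577)
t=1.400: state=(2.715, 2.658)
t=1.500: state=(2.661, 2.735)
t=1.600: state=(2.596, 2.805)
t=1.700: state=(2.523, 2.867)
t=1.800: state=(2.443, 2.919)
t=1.900: state=(2.358, 2.959)
t=2.000: state=(2.272, 2.986)
t=2.100: state=(2.187, 3.000)
t=2.200: state=(2.103, 3.001)
t=2.300: state=(2.024, 2.990)
t=2.400: state=(1.949, 2.966)
t=2.500: state=(1.881, 2.932)
t=2.600: state=(1.819, 2.888)
t=2.700: state=(1.765, 2.836)
t=2.800: state=(1.718, 2.778)
t=2.900: state=(1.679, 2.716)
t=3.000: state=(1.647, 2.649)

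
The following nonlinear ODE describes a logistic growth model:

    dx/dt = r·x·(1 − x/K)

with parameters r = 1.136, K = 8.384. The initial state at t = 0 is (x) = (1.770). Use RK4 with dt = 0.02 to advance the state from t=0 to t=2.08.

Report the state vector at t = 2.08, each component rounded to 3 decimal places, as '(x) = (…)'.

t=0.000: state=(1.770)
step 1 (dt=0.02): k1=(1.586), k2=(1.597), k3=(1.597), k4=(1.607); state += dt/6·(k1+2k2+2k3+k4)
t=0.020: state=(1.802)
t=0.040: state=(1.834)
t=0.060: state=(1.867)
continuing one RK4 step at a time; state shown every 5 steps (Δt=0.1):
t=0.100: state=(1.934)
t=0.200: state=(2.108)
t=0.300: state=(2.292)
t=0.400: state=(2.486)
t=0.500: state=(2.689)
t=0.600: state=(2.901)
t=0.700: state=(3.120)
t=0.800: state=(3.346)
t=0.900: state=(3.576)
t=1.000: state=(3.811)
t=1.100: state=(4.048)
t=1.200: state=(4.286)
t=1.300: state=(4.524)
t=1.400: state=(4.759)
t=1.500: state=(4.991)
t=1.600: state=(5.217)
t=1.700: state=(5.438)
t=1.800: state=(5.651)
t=1.900: state=(5.856)
t=2.000: state=(6.052)
t=2.080: state=(6.202)

(x) = (6.202)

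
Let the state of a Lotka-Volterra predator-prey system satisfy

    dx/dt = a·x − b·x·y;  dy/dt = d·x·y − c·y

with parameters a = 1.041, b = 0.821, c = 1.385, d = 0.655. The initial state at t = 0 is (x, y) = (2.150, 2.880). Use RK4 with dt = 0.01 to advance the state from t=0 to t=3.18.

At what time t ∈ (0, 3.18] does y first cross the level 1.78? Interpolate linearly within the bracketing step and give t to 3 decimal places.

t = 0.929

t=0.000: state=(2.150, 2.880)
step 1 (dt=0.01): k1=(-2.845, 0.067), k2=(-2.827, 0.040), k3=(-2.827, 0.040), k4=(-2.809, 0.014); state += dt/6·(k1+2k2+2k3+k4)
t=0.010: state=(2.122, 2.880)
t=0.020: state=(2.094, 2.880)
t=0.030: state=(2.066, 2.880)
continuing one RK4 step at a time; state shown every 20 steps (Δt=0.2):
t=0.200: state=(1.657, 2.797)
t=0.400: state=(1.312, 2.571)
t=0.600: state=(1.084, 2.278)
t=0.800: state=(0.942, 1.970)
t=0.920: state=(0.887, 1.793)
next step: t=0.930: state=(0.883, 1.778) — y has crossed 1.78
linear interpolation between t=0.920 (1.79273) and t=0.930 (1.77835) → t≈0.929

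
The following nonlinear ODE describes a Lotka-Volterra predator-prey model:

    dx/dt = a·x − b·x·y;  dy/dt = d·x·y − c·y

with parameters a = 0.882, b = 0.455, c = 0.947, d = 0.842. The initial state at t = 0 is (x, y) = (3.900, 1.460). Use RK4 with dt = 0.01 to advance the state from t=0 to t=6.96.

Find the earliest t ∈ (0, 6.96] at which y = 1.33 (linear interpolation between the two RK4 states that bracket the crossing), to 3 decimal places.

t=0.000: state=(3.900, 1.460)
step 1 (dt=0.01): k1=(0.849, 3.412), k2=(0.820, 3.457), k3=(0.819, 3.457), k4=(0.789, 3.503); state += dt/6·(k1+2k2+2k3+k4)
t=0.010: state=(3.908, 1.495)
t=0.020: state=(3.916, 1.530)
t=0.030: state=(3.923, 1.566)
continuing one RK4 step at a time; state shown every 25 steps (Δt=0.25):
t=0.250: state=(3.877, 2.636)
t=0.500: state=(3.244, 4.451)
t=0.750: state=(2.190, 6.239)
t=1.000: state=(1.268, 7.042)
t=1.250: state=(0.714, 6.806)
t=1.500: state=(0.427, 6.036)
t=1.750: state=(0.282, 5.124)
t=2.000: state=(0.207, 4.254)
t=2.250: state=(0.166, 3.490)
t=2.500: state=(0.145, 2.845)
t=2.750: state=(0.135, 2.312)
t=3.000: state=(0.132, 1.876)
t=3.250: state=(0.136, 1.523)
t=3.410: state=(0.141, 1.334)
next step: t=3.420: state=(0.142, 1.323) — y has crossed 1.33
linear interpolation between t=3.410 (1.33355) and t=3.420 (1.32256) → t≈3.413

t = 3.413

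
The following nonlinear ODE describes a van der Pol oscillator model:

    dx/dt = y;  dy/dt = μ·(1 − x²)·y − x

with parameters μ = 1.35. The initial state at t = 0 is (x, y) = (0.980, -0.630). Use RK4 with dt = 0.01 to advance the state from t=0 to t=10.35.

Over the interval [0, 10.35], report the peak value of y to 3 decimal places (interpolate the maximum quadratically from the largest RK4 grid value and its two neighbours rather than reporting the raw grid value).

max y = 3.051

t=0.000: state=(0.980, -0.630)
step 1 (dt=0.01): k1=(-0.630, -1.014), k2=(-0.635, -1.016), k3=(-0.635, -1.016), k4=(-0.640, -1.019); state += dt/6·(k1+2k2+2k3+k4)
t=0.010: state=(0.974, -0.640)
t=0.020: state=(0.967, -0.650)
t=0.030: state=(0.961, -0.661)
continuing one RK4 step at a time; state shown every 50 steps (Δt=0.5):
t=0.500: state=(0.518, -1.280)
t=1.000: state=(-0.404, -2.488)
t=1.500: state=(-1.638, -1.679)
t=2.000: state=(-1.932, 0.121)
t=2.500: state=(-1.758, 0.487)
t=3.000: state=(-1.470, 0.670)
t=3.500: state=(-1.068, 0.973)
t=4.000: state=(-0.426, 1.715)
t=4.500: state=(0.780, 3.036)
t=5.000: state=(1.911, 0.915)
t=5.500: state=(1.971, -0.305)
t=6.000: state=(1.756, -0.520)
t=6.500: state=(1.457, -0.686)
t=7.000: state=(1.046, -0.997)
t=7.500: state=(0.385, -1.774)
t=8.000: state=(-0.853, -3.052)
t=8.500: state=(-1.932, -0.793)
t=9.000: state=(-1.964, 0.323)
t=9.500: state=(-1.743, 0.527)
t=10.000: state=(-1.441, 0.696)
t=10.350: state=(-1.166, 0.893)
largest grid value and its neighbours: y(4.520)=3.04797, y(4.530)=3.05043, y(4.540)=3.05041
parabola through these three points peaks at t≈4.535 with y≈3.05073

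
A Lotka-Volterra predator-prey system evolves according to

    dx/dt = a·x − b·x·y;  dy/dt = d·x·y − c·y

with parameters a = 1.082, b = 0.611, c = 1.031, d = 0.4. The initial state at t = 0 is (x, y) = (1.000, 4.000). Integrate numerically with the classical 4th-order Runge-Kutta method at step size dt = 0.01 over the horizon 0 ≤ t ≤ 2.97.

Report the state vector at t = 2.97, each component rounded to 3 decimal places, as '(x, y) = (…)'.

t=0.000: state=(1.000, 4.000)
step 1 (dt=0.01): k1=(-1.362, -2.524), k2=(-1.345, -2.527), k3=(-1.345, -2.527), k4=(-1.328, -2.529); state += dt/6·(k1+2k2+2k3+k4)
t=0.010: state=(0.987, 3.975)
t=0.020: state=(0.973, 3.949)
t=0.030: state=(0.961, 3.924)
continuing one RK4 step at a time; state shown every 10 steps (Δt=0.1):
t=0.100: state=(0.879, 3.746)
t=0.200: state=(0.786, 3.493)
t=0.300: state=(0.712, 3.247)
t=0.400: state=(0.656, 3.010)
t=0.500: state=(0.612, 2.784)
t=0.600: state=(0.579, 2.572)
t=0.700: state=(0.555, 2.373)
t=0.800: state=(0.538, 2.188)
t=0.900: state=(0.527, 2.016)
t=1.000: state=(0.522, 1.857)
t=1.100: state=(0.522, 1.711)
t=1.200: state=(0.526, 1.576)
t=1.300: state=(0.534, 1.452)
t=1.400: state=(0.546, 1.338)
t=1.500: state=(0.563, 1.234)
t=1.600: state=(0.583, 1.139)
t=1.700: state=(0.608, 1.052)
t=1.800: state=(0.637, 0.973)
t=1.900: state=(0.670, 0.901)
t=2.000: state=(0.708, 0.835)
t=2.100: state=(0.751, 0.776)
t=2.200: state=(0.800, 0.722)
t=2.300: state=(0.854, 0.673)
t=2.400: state=(0.914, 0.629)
t=2.500: state=(0.982, 0.589)
t=2.600: state=(1.056, 0.554)
t=2.700: state=(1.139, 0.522)
t=2.800: state=(1.230, 0.493)
t=2.900: state=(1.331, 0.469)
t=2.970: state=(1.408, 0.453)

(x, y) = (1.408, 0.453)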